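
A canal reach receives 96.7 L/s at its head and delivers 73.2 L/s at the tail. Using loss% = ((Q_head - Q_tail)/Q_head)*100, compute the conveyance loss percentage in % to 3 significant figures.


loss = ((96.7 - 73.2)/96.7)*100 = 24.3 %
Therefore the conveyance loss percentage = 24.3 %.


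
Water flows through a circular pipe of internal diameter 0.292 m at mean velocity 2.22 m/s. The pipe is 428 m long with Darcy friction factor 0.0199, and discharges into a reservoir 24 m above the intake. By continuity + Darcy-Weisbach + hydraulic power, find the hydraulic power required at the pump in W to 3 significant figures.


Approach: apply continuity + Darcy-Weisbach + hydraulic power, Q = A*v; hf = f*(L/D)*(v^2/(2g)); H = static + hf; P = rho*g*Q*H.
Step 1 — flow rate (continuity, Q = A*v):
  A = pi*(0.292/2)^2 = 0.066966 m^2
  Q = 0.066966 * 2.22 = 0.14866 m^3/s
Step 2 — friction head loss (Darcy-Weisbach):
  hf = 0.0199 * (428/0.292) * (2.22^2 / (2*9.81))
  hf = 7.3269 m
Step 3 — total head: H = 24 + 7.3269 = 31.327 m
Step 4 — hydraulic power (P = rho*g*Q*H):
  P = 1000 * 9.81 * 0.14866 * 31.327 = 45700 W
Therefore the hydraulic power required at the pump = 45700 W.


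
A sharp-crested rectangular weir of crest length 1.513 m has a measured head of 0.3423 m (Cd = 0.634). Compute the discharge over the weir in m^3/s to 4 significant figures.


Approach: apply the rectangular weir equation, Q = (2/3)*Cd*L*sqrt(2g)*H^1.5.
Q = (2/3)*0.634*1.513*sqrt(2*9.81)*0.3423^1.5 = 0.5673 m^3/s
Therefore the discharge over the weir = 0.5673 m^3/s.


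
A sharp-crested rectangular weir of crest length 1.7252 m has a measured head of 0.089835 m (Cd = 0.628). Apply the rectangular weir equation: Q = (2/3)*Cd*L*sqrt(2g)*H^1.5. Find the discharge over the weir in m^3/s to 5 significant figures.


Q = (2/3)*0.628*1.7252*sqrt(2*9.81)*0.089835^1.5 = 0.086144 m^3/s
Therefore the discharge over the weir = 0.086144 m^3/s.


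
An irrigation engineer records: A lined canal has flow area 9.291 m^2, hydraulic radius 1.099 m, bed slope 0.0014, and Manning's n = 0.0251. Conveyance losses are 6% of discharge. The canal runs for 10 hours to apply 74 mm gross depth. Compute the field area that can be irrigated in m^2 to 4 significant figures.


Approach: apply Manning's equation with a conveyance and depth budget, Q = (1/n)*A*R^(2/3)*S^(1/2); Q_field = Q*(1-loss); Area = Q_field*t/(d/1000).
Step 1 — canal discharge (Manning's equation):
  Q = (1/0.0251) * 9.291 * 1.099^(2/3) * 0.0014^(1/2) = 14.7497 m^3/s
Step 2 — delivered flow: Q_field = 14.7497*(1 - 6/100) = 13.8648 m^3/s
Step 3 — volume delivered: V = 13.8648 * 10*3600 = 499131 m^3
Step 4 — area served: A = V / (depth/1000) = 499131 / 0.074 = 6745000 m^2
Therefore the field area that can be irrigated = 6745000 m^2.


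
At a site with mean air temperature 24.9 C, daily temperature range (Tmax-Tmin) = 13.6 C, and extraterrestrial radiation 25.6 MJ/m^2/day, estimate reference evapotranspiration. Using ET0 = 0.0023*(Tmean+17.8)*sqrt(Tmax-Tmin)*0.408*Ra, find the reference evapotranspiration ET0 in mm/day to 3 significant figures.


ET0 = 0.0023*(24.9+17.8)*sqrt(13.6)*0.408*25.6 = 3.78 mm/day
Therefore the reference evapotranspiration ET0 = 3.78 mm/day.


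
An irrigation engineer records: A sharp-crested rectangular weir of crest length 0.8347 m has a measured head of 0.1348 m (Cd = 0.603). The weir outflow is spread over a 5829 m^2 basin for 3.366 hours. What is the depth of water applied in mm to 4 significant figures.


Approach: apply the rectangular weir equation with a volume-to-depth conversion, Q = (2/3)*Cd*L*sqrt(2g)*H^1.5; d = Q*t/A * 1000.
Step 1 — weir discharge:
  Q = (2/3)*0.603*0.8347*sqrt(2*9.81)*0.1348^1.5 = 0.0735598 m^3/s
Step 2 — volume: V = 0.0735598 * 3.366*3600 = 891.369 m^3
Step 3 — depth: d = V/A * 1000 = 891.369/5829 * 1000 = 152.9 mm
Therefore the depth of water applied = 152.9 mm.


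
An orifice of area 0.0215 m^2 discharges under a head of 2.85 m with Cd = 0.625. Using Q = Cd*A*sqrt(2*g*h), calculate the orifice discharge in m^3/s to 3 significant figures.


Q = 0.625 * 0.0215 * sqrt(2*9.81*2.85) = 0.100 m^3/s
Therefore the orifice discharge = 0.100 m^3/s.


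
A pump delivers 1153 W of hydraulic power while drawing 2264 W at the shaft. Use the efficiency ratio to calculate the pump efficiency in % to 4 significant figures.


Approach: apply the efficiency ratio, eta = (P_out/P_in)*100.
eta = (1153 / 2264) * 100 = 50.93 %
Therefore the pump efficiency = 50.93 %.


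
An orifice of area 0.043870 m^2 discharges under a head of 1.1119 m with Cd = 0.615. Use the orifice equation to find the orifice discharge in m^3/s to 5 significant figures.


Approach: apply the orifice equation, Q = Cd*A*sqrt(2*g*h).
Q = 0.615 * 0.043870 * sqrt(2*9.81*1.1119) = 0.12602 m^3/s
Therefore the orifice discharge = 0.12602 m^3/s.


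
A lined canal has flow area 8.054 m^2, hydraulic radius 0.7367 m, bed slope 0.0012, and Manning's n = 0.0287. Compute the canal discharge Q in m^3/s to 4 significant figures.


Approach: apply Manning's equation, Q = (1/n)*A*R^(2/3)*S^(1/2).
Q = (1/0.0287) * 8.054 * 0.7367^(2/3) * 0.0012^(1/2) = 7.930 m^3/s
Therefore the canal discharge Q = 7.930 m^3/s.


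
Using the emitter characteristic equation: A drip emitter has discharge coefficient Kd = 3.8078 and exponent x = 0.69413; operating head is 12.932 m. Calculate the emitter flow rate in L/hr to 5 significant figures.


Approach: apply the emitter characteristic equation, q = Kd * h^x.
q = 3.8078 * 12.932^0.69413 = 22.507 L/hr
Therefore the emitter flow rate = 22.507 L/hr.


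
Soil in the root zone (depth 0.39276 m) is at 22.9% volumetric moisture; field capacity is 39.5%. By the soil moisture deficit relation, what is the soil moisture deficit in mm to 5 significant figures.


Approach: apply the soil moisture deficit relation, SMD = (FC - theta)/100 * depth * 1000.
SMD = (39.5 - 22.9)/100 * 0.39276 * 1000 = 65.198 mm
Therefore the soil moisture deficit = 65.198 mm.


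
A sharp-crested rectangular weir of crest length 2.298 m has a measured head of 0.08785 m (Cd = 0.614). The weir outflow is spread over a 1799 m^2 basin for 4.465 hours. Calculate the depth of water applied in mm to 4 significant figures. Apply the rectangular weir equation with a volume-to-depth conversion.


Approach: apply the rectangular weir equation with a volume-to-depth conversion, Q = (2/3)*Cd*L*sqrt(2g)*H^1.5; d = Q*t/A * 1000.
Step 1 — weir discharge:
  Q = (2/3)*0.614*2.298*sqrt(2*9.81)*0.08785^1.5 = 0.108490 m^3/s
Step 2 — volume: V = 0.108490 * 4.465*3600 = 1743.87 m^3
Step 3 — depth: d = V/A * 1000 = 1743.87/1799 * 1000 = 969.4 mm
Therefore the depth of water applied = 969.4 mm.


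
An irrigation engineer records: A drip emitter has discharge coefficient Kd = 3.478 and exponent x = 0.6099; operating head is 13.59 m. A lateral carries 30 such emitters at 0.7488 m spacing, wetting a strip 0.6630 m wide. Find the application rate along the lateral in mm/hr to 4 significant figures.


Approach: apply the emitter equation with a lateral mass balance, q = Kd*h^x; Q = n*q; rate = Q/(n*spacing*width).
Step 1 — single emitter flow (q = Kd*h^x):
  q = 3.478 * 13.59^0.6099 = 17.0797 L/hr
Step 2 — total lateral flow: Q = 30 * 17.0797 = 512.391 L/hr
Step 3 — wetted area: A = 30 * 0.7488 * 0.6630 = 14.8936 m^2
Step 4 — application rate: Q/A = 512.391/14.8936 = 34.40 mm/hr
Therefore the application rate along the lateral = 34.40 mm/hr.


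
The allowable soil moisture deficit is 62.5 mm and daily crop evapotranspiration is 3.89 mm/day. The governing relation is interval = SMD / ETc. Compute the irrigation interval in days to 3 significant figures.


interval = 62.5 / 3.89 = 16.1 days
Therefore the irrigation interval = 16.1 days.


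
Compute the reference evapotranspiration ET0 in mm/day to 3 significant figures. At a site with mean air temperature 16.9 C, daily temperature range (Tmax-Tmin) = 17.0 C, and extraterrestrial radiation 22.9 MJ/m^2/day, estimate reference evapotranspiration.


Approach: apply the Hargreaves-Samani method, ET0 = 0.0023*(Tmean+17.8)*sqrt(Tmax-Tmin)*0.408*Ra.
ET0 = 0.0023*(16.9+17.8)*sqrt(17.0)*0.408*22.9 = 3.07 mm/day
Therefore the reference evapotranspiration ET0 = 3.07 mm/day.


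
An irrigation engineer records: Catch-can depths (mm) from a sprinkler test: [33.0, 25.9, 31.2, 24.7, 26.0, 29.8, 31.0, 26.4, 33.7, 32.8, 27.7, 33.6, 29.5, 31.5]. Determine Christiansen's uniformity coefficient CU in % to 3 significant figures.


Approach: apply Christiansen's uniformity coefficient, CU = (1 - mean_abs_deviation/mean)*100.
mean = 29.771 mm
mean |d_i - mean| = 2.6327 mm
CU = (1 - 2.6327/29.771)*100 = 91.2 %
Therefore Christiansen's uniformity coefficient CU = 91.2 %.


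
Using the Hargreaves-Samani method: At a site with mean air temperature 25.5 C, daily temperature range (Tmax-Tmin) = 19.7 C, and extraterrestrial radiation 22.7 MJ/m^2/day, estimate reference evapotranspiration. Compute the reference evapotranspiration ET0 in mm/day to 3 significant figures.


Approach: apply the Hargreaves-Samani method, ET0 = 0.0023*(Tmean+17.8)*sqrt(Tmax-Tmin)*0.408*Ra.
ET0 = 0.0023*(25.5+17.8)*sqrt(19.7)*0.408*22.7 = 4.09 mm/day
Therefore the reference evapotranspiration ET0 = 4.09 mm/day.


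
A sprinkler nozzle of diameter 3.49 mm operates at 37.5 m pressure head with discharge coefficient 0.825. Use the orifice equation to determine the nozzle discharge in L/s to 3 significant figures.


Approach: apply the orifice equation, Q = Cd*A*sqrt(2*g*h), A = pi*(d/2)^2.
A = pi*(3.49e-3/2)^2 = 9.5662e-06 m^2
Q = 0.825 * 9.5662e-06 * sqrt(2*9.81*37.5) * 1000 = 0.214 L/s
Therefore the nozzle discharge = 0.214 L/s.


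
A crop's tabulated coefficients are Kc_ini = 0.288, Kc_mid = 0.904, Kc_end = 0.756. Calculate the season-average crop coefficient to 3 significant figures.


Approach: apply a simple seasonal average, Kc_avg = (Kc_ini + Kc_mid + Kc_end)/3.
Kc_avg = (0.288 + 0.904 + 0.756)/3 = 0.649
Therefore the season-average crop coefficient = 0.649.


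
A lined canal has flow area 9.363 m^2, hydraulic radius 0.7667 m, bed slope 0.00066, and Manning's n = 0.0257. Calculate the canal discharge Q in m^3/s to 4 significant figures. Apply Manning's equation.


Approach: apply Manning's equation, Q = (1/n)*A*R^(2/3)*S^(1/2).
Q = (1/0.0257) * 9.363 * 0.7667^(2/3) * 0.00066^(1/2) = 7.840 m^3/s
Therefore the canal discharge Q = 7.840 m^3/s.


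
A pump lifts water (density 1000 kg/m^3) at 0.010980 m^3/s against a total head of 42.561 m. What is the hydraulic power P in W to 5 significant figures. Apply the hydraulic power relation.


Approach: apply the hydraulic power relation, P = rho*g*Q*H.
P = 1000 * 9.81 * 0.010980 * 42.561 = 4584.4 W
Therefore the hydraulic power P = 4584.4 W.


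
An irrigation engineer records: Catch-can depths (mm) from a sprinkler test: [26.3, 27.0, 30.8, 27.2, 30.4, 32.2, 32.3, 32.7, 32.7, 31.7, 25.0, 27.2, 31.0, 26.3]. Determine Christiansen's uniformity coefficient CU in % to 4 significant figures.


Approach: apply Christiansen's uniformity coefficient, CU = (1 - mean_abs_deviation/mean)*100.
mean = 29.4857 mm
mean |d_i - mean| = 2.55918 mm
CU = (1 - 2.55918/29.4857)*100 = 91.32 %
Therefore Christiansen's uniformity coefficient CU = 91.32 %.


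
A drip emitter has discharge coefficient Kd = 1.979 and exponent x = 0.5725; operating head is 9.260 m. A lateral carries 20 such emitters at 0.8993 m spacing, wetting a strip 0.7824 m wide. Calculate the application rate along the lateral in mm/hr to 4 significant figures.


Approach: apply the emitter equation with a lateral mass balance, q = Kd*h^x; Q = n*q; rate = Q/(n*spacing*width).
Step 1 — single emitter flow (q = Kd*h^x):
  q = 1.979 * 9.260^0.5725 = 7.07670 L/hr
Step 2 — total lateral flow: Q = 20 * 7.07670 = 141.534 L/hr
Step 3 — wetted area: A = 20 * 0.8993 * 0.7824 = 14.0722 m^2
Step 4 — application rate: Q/A = 141.534/14.0722 = 10.06 mm/hr
Therefore the application rate along the lateral = 10.06 mm/hr.


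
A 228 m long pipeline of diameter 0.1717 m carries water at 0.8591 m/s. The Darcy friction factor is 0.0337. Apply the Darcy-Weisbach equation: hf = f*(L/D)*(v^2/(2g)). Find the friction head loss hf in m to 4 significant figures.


hf = 0.0337 * (228/0.1717) * (0.8591^2 / (2*9.81))
hf = 1.683 m
Therefore the friction head loss hf = 1.683 m.


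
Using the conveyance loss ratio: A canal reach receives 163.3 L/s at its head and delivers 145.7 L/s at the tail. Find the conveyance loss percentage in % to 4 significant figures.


Approach: apply the conveyance loss ratio, loss% = ((Q_head - Q_tail)/Q_head)*100.
loss = ((163.3 - 145.7)/163.3)*100 = 10.78 %
Therefore the conveyance loss percentage = 10.78 %.


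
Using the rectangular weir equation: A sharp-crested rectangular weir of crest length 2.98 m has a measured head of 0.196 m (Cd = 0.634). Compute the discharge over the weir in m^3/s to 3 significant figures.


Approach: apply the rectangular weir equation, Q = (2/3)*Cd*L*sqrt(2g)*H^1.5.
Q = (2/3)*0.634*2.98*sqrt(2*9.81)*0.196^1.5 = 0.484 m^3/s
Therefore the discharge over the weir = 0.484 m^3/s.


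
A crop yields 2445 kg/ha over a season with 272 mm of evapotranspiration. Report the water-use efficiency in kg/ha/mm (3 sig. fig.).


Approach: apply the water-use efficiency ratio, WUE = yield/ET.
WUE = 2445 / 272 = 8.99 kg/ha/mm
Therefore the water-use efficiency = 8.99 kg/ha/mm.


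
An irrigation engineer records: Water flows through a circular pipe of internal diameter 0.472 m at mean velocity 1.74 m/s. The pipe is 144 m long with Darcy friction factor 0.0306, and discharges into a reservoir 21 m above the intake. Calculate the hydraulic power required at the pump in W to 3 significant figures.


Approach: apply continuity + Darcy-Weisbach + hydraulic power, Q = A*v; hf = f*(L/D)*(v^2/(2g)); H = static + hf; P = rho*g*Q*H.
Step 1 — flow rate (continuity, Q = A*v):
  A = pi*(0.472/2)^2 = 0.17497 m^2
  Q = 0.17497 * 1.74 = 0.30446 m^3/s
Step 2 — friction head loss (Darcy-Weisbach):
  hf = 0.0306 * (144/0.472) * (1.74^2 / (2*9.81))
  hf = 1.4406 m
Step 3 — total head: H = 21 + 1.4406 = 22.441 m
Step 4 — hydraulic power (P = rho*g*Q*H):
  P = 1000 * 9.81 * 0.30446 * 22.441 = 67000 W
Therefore the hydraulic power required at the pump = 67000 W.


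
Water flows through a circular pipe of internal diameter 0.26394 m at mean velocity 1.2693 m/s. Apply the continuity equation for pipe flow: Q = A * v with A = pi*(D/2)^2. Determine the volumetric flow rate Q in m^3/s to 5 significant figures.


A = pi*(0.26394/2)^2 = 0.05471423 m^2
Q = 0.05471423 * 1.2693 = 0.069449 m^3/s
Therefore the volumetric flow rate Q = 0.069449 m^3/s.


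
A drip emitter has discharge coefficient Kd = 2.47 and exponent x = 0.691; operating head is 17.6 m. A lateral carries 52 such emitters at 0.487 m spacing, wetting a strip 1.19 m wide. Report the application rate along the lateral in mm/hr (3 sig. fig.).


Approach: apply the emitter equation with a lateral mass balance, q = Kd*h^x; Q = n*q; rate = Q/(n*spacing*width).
Step 1 — single emitter flow (q = Kd*h^x):
  q = 2.47 * 17.6^0.691 = 17.920 L/hr
Step 2 — total lateral flow: Q = 52 * 17.920 = 931.86 L/hr
Step 3 — wetted area: A = 52 * 0.487 * 1.19 = 30.136 m^2
Step 4 — application rate: Q/A = 931.86/30.136 = 30.9 mm/hr
Therefore the application rate along the lateral = 30.9 mm/hr.


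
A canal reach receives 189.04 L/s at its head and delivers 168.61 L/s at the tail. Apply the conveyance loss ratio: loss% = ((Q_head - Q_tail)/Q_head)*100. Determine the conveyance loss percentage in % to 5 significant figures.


loss = ((189.04 - 168.61)/189.04)*100 = 10.807 %
Therefore the conveyance loss percentage = 10.807 %.


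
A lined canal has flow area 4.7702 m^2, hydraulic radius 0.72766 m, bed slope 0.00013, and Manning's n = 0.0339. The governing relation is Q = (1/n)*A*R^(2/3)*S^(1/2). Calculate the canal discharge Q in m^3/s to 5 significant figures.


Q = (1/0.0339) * 4.7702 * 0.72766^(2/3) * 0.00013^(1/2) = 1.2980 m^3/s
Therefore the canal discharge Q = 1.2980 m^3/s.


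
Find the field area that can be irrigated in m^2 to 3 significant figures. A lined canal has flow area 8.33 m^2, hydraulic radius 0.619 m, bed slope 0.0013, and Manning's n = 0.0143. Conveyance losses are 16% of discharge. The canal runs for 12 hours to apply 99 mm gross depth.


Approach: apply Manning's equation with a conveyance and depth budget, Q = (1/n)*A*R^(2/3)*S^(1/2); Q_field = Q*(1-loss); Area = Q_field*t/(d/1000).
Step 1 — canal discharge (Manning's equation):
  Q = (1/0.0143) * 8.33 * 0.619^(2/3) * 0.0013^(1/2) = 15.255 m^3/s
Step 2 — delivered flow: Q_field = 15.255*(1 - 16/100) = 12.814 m^3/s
Step 3 — volume delivered: V = 12.814 * 12*3600 = 553570 m^3
Step 4 — area served: A = V / (depth/1000) = 553570 / 0.099 = 5590000 m^2
Therefore the field area that can be irrigated = 5590000 m^2.


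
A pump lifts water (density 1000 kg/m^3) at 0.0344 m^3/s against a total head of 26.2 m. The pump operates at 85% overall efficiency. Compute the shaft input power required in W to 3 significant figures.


Approach: apply hydraulic power then efficiency conversion, P = rho*g*Q*H; P_in = P/eta.
Step 1 — hydraulic power (P = rho*g*Q*H):
  P = 1000 * 9.81 * 0.0344 * 26.2 = 8841.6 W
Step 2 — input power: P_in = P/eta = 8841.6 / 0.85 = 10400 W
Therefore the shaft input power required = 10400 W.


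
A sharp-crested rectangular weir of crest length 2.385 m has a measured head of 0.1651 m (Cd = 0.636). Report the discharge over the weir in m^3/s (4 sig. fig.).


Approach: apply the rectangular weir equation, Q = (2/3)*Cd*L*sqrt(2g)*H^1.5.
Q = (2/3)*0.636*2.385*sqrt(2*9.81)*0.1651^1.5 = 0.3005 m^3/s
Therefore the discharge over the weir = 0.3005 m^3/s.


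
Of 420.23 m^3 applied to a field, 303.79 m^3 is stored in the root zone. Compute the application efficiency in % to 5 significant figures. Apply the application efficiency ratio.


Approach: apply the application efficiency ratio, Ea = (stored/applied)*100.
Ea = (303.79/420.23)*100 = 72.291 %
Therefore the application efficiency = 72.291 %.


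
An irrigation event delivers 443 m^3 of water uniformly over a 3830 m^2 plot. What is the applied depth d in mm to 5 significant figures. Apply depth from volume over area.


Approach: apply depth from volume over area, d = (V/A)*1000.
d = (443 / 3830) * 1000 = 115.67 mm
Therefore the applied depth d = 115.67 mm.


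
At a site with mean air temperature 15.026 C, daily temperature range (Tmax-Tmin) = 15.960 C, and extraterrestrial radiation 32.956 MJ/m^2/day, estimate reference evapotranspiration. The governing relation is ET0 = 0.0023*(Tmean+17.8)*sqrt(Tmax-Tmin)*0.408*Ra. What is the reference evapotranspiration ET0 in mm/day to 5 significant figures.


ET0 = 0.0023*(15.026+17.8)*sqrt(15.960)*0.408*32.956 = 4.0556 mm/day
Therefore the reference evapotranspiration ET0 = 4.0556 mm/day.


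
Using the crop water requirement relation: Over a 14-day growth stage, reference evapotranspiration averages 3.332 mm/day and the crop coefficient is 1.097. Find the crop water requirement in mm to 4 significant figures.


Approach: apply the crop water requirement relation, CWR = ET0 * Kc * days.
CWR = 3.332 * 1.097 * 14 = 51.17 mm
Therefore the crop water requirement = 51.17 mm.


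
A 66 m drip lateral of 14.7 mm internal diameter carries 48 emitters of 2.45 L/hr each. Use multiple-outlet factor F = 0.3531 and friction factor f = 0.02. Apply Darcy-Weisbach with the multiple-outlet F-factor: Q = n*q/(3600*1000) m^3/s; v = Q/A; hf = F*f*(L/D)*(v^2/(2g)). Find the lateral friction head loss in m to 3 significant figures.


Q = 48*2.45/(3600*1000) = 3.2667e-05 m^3/s
A = pi*(14.7e-3/2)^2 = 1.6972e-04 m^2, so v = Q/A = 0.19248 m/s
hf = 0.3531*0.02*(66/0.0147)*(0.19248^2/(2*9.81)) = 0.0599 m
Therefore the lateral friction head loss = 0.0599 m.


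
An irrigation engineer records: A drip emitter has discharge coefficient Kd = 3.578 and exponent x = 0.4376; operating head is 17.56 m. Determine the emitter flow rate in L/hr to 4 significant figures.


Approach: apply the emitter characteristic equation, q = Kd * h^x.
q = 3.578 * 17.56^0.4376 = 12.54 L/hr
Therefore the emitter flow rate = 12.54 L/hr.


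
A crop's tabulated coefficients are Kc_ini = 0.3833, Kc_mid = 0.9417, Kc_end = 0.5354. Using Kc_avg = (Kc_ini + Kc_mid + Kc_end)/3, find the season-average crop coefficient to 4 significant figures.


Kc_avg = (0.3833 + 0.9417 + 0.5354)/3 = 0.6201
Therefore the season-average crop coefficient = 0.6201.


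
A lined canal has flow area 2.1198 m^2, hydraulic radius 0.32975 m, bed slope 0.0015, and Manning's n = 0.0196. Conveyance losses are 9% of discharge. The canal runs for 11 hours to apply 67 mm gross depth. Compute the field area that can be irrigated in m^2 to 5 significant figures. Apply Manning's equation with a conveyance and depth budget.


Approach: apply Manning's equation with a conveyance and depth budget, Q = (1/n)*A*R^(2/3)*S^(1/2); Q_field = Q*(1-loss); Area = Q_field*t/(d/1000).
Step 1 — canal discharge (Manning's equation):
  Q = (1/0.0196) * 2.1198 * 0.32975^(2/3) * 0.0015^(1/2) = 1.999283 m^3/s
Step 2 — delivered flow: Q_field = 1.999283*(1 - 9/100) = 1.819348 m^3/s
Step 3 — volume delivered: V = 1.819348 * 11*3600 = 72046.17 m^3
Step 4 — area served: A = V / (depth/1000) = 72046.17 / 0.067 = 1075300 m^2
Therefore the field area that can be irrigated = 1075300 m^2.


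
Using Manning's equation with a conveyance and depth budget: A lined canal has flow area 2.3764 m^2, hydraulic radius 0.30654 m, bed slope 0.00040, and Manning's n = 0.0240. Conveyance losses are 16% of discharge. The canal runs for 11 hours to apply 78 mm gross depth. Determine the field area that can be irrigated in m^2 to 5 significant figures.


Approach: apply Manning's equation with a conveyance and depth budget, Q = (1/n)*A*R^(2/3)*S^(1/2); Q_field = Q*(1-loss); Area = Q_field*t/(d/1000).
Step 1 — canal discharge (Manning's equation):
  Q = (1/0.0240) * 2.3764 * 0.30654^(2/3) * 0.00040^(1/2) = 0.9003190 m^3/s
Step 2 — delivered flow: Q_field = 0.9003190*(1 - 16/100) = 0.7562679 m^3/s
Step 3 — volume delivered: V = 0.7562679 * 11*3600 = 29948.21 m^3
Step 4 — area served: A = V / (depth/1000) = 29948.21 / 0.078 = 383950 m^2
Therefore the field area that can be irrigated = 383950 m^2.


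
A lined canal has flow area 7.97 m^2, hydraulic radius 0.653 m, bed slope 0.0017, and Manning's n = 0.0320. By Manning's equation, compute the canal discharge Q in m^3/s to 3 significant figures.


Approach: apply Manning's equation, Q = (1/n)*A*R^(2/3)*S^(1/2).
Q = (1/0.0320) * 7.97 * 0.653^(2/3) * 0.0017^(1/2) = 7.73 m^3/s
Therefore the canal discharge Q = 7.73 m^3/s.


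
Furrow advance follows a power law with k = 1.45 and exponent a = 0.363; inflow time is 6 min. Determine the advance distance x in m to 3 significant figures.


Approach: apply the power-law advance function, x = k*t^a.
x = 1.45 * 6^0.363 = 2.78 m
Therefore the advance distance x = 2.78 m.


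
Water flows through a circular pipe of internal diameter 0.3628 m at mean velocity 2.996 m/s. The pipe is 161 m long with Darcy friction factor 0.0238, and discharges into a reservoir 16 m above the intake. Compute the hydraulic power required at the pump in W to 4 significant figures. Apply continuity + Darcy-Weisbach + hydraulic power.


Approach: apply continuity + Darcy-Weisbach + hydraulic power, Q = A*v; hf = f*(L/D)*(v^2/(2g)); H = static + hf; P = rho*g*Q*H.
Step 1 — flow rate (continuity, Q = A*v):
  A = pi*(0.3628/2)^2 = 0.103377 m^2
  Q = 0.103377 * 2.996 = 0.309718 m^3/s
Step 2 — friction head loss (Darcy-Weisbach):
  hf = 0.0238 * (161/0.3628) * (2.996^2 / (2*9.81))
  hf = 4.83192 m
Step 3 — total head: H = 16 + 4.83192 = 20.8319 m
Step 4 — hydraulic power (P = rho*g*Q*H):
  P = 1000 * 9.81 * 0.309718 * 20.8319 = 63290 W
Therefore the hydraulic power required at the pump = 63290 W.


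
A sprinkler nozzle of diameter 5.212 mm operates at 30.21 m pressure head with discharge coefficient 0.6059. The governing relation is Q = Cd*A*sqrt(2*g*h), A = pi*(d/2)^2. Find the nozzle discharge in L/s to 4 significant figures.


A = pi*(5.212e-3/2)^2 = 2.13353e-05 m^2
Q = 0.6059 * 2.13353e-05 * sqrt(2*9.81*30.21) * 1000 = 0.3147 L/s
Therefore the nozzle discharge = 0.3147 L/s.


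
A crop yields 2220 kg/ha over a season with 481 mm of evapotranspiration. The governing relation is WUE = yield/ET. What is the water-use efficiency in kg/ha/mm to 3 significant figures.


WUE = 2220 / 481 = 4.62 kg/ha/mm
Therefore the water-use efficiency = 4.62 kg/ha/mm.


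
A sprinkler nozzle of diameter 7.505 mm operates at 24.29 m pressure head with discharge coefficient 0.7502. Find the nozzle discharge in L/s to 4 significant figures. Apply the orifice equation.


Approach: apply the orifice equation, Q = Cd*A*sqrt(2*g*h), A = pi*(d/2)^2.
A = pi*(7.505e-3/2)^2 = 4.42376e-05 m^2
Q = 0.7502 * 4.42376e-05 * sqrt(2*9.81*24.29) * 1000 = 0.7245 L/s
Therefore the nozzle discharge = 0.7245 L/s.


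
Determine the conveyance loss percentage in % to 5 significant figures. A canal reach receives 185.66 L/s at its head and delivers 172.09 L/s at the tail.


Approach: apply the conveyance loss ratio, loss% = ((Q_head - Q_tail)/Q_head)*100.
loss = ((185.66 - 172.09)/185.66)*100 = 7.3091 %
Therefore the conveyance loss percentage = 7.3091 %.


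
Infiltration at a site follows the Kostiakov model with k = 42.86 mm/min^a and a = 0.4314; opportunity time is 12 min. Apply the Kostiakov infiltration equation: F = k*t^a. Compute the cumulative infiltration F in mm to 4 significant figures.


F = 42.86 * 12^0.4314 = 125.2 mm
Therefore the cumulative infiltration F = 125.2 mm.


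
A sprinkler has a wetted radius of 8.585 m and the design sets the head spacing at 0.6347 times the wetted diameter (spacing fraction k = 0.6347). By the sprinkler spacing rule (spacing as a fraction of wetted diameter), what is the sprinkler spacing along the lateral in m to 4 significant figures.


Approach: apply the sprinkler spacing rule (spacing as a fraction of wetted diameter), S = k*(2*R).
S = 0.6347 * (2 * 8.585) = 10.90 m
Therefore the sprinkler spacing along the lateral = 10.90 m.


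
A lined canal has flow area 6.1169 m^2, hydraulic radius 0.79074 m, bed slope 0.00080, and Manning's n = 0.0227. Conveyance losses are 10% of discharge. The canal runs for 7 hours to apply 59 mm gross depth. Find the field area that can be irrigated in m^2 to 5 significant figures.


Approach: apply Manning's equation with a conveyance and depth budget, Q = (1/n)*A*R^(2/3)*S^(1/2); Q_field = Q*(1-loss); Area = Q_field*t/(d/1000).
Step 1 — canal discharge (Manning's equation):
  Q = (1/0.0227) * 6.1169 * 0.79074^(2/3) * 0.00080^(1/2) = 6.517379 m^3/s
Step 2 — delivered flow: Q_field = 6.517379*(1 - 10/100) = 5.865641 m^3/s
Step 3 — volume delivered: V = 5.865641 * 7*3600 = 147814.2 m^3
Step 4 — area served: A = V / (depth/1000) = 147814.2 / 0.059 = 2505300 m^2
Therefore the field area that can be irrigated = 2505300 m^2.


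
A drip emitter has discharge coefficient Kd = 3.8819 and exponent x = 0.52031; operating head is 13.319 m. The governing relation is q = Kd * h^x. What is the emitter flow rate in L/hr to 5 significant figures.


q = 3.8819 * 13.319^0.52031 = 14.932 L/hr
Therefore the emitter flow rate = 14.932 L/hr.


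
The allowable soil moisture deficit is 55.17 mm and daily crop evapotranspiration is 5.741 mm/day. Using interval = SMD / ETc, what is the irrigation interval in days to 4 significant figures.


interval = 55.17 / 5.741 = 9.610 days
Therefore the irrigation interval = 9.610 days.


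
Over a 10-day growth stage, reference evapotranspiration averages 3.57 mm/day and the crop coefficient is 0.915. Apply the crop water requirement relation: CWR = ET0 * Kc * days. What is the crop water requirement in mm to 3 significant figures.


CWR = 3.57 * 0.915 * 10 = 32.7 mm
Therefore the crop water requirement = 32.7 mm.


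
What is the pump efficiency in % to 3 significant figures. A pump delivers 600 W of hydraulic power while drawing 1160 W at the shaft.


Approach: apply the efficiency ratio, eta = (P_out/P_in)*100.
eta = (600 / 1160) * 100 = 51.7 %
Therefore the pump efficiency = 51.7 %.


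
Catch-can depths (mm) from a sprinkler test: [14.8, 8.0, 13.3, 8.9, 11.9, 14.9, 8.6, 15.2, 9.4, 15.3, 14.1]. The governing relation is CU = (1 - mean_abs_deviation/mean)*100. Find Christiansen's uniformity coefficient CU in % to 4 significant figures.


mean = 12.2182 mm
mean |d_i - mean| = 2.59835 mm
CU = (1 - 2.59835/12.2182)*100 = 78.73 %
Therefore Christiansen's uniformity coefficient CU = 78.73 %.


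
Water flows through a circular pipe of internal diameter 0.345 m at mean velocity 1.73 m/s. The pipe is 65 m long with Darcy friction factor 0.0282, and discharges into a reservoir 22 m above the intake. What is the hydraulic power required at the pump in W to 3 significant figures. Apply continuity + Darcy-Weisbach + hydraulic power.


Approach: apply continuity + Darcy-Weisbach + hydraulic power, Q = A*v; hf = f*(L/D)*(v^2/(2g)); H = static + hf; P = rho*g*Q*H.
Step 1 — flow rate (continuity, Q = A*v):
  A = pi*(0.345/2)^2 = 0.093482 m^2
  Q = 0.093482 * 1.73 = 0.16172 m^3/s
Step 2 — friction head loss (Darcy-Weisbach):
  hf = 0.0282 * (65/0.345) * (1.73^2 / (2*9.81))
  hf = 0.81047 m
Step 3 — total head: H = 22 + 0.81047 = 22.810 m
Step 4 — hydraulic power (P = rho*g*Q*H):
  P = 1000 * 9.81 * 0.16172 * 22.810 = 36200 W
Therefore the hydraulic power required at the pump = 36200 W.


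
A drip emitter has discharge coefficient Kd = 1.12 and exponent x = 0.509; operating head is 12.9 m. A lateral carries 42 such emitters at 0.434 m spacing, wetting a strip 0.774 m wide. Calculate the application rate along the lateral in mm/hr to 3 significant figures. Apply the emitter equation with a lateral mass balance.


Approach: apply the emitter equation with a lateral mass balance, q = Kd*h^x; Q = n*q; rate = Q/(n*spacing*width).
Step 1 — single emitter flow (q = Kd*h^x):
  q = 1.12 * 12.9^0.509 = 4.1163 L/hr
Step 2 — total lateral flow: Q = 42 * 4.1163 = 172.89 L/hr
Step 3 — wetted area: A = 42 * 0.434 * 0.774 = 14.108 m^2
Step 4 — application rate: Q/A = 172.89/14.108 = 12.3 mm/hr
Therefore the application rate along the lateral = 12.3 mm/hr.


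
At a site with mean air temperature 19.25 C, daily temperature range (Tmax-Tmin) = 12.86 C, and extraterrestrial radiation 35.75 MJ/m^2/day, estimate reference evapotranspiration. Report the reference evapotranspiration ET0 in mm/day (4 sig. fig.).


Approach: apply the Hargreaves-Samani method, ET0 = 0.0023*(Tmean+17.8)*sqrt(Tmax-Tmin)*0.408*Ra.
ET0 = 0.0023*(19.25+17.8)*sqrt(12.86)*0.408*35.75 = 4.457 mm/day
Therefore the reference evapotranspiration ET0 = 4.457 mm/day.


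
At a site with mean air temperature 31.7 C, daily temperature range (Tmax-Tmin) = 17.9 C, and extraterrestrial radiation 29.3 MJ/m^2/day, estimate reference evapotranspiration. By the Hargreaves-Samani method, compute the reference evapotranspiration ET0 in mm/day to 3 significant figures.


Approach: apply the Hargreaves-Samani method, ET0 = 0.0023*(Tmean+17.8)*sqrt(Tmax-Tmin)*0.408*Ra.
ET0 = 0.0023*(31.7+17.8)*sqrt(17.9)*0.408*29.3 = 5.76 mm/day
Therefore the reference evapotranspiration ET0 = 5.76 mm/day.


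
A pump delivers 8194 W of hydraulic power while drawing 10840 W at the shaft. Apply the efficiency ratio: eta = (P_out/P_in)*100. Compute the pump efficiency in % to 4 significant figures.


eta = (8194 / 10840) * 100 = 75.59 %
Therefore the pump efficiency = 75.59 %.


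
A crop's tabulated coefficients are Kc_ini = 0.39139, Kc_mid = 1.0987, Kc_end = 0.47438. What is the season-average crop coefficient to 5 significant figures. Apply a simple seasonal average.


Approach: apply a simple seasonal average, Kc_avg = (Kc_ini + Kc_mid + Kc_end)/3.
Kc_avg = (0.39139 + 1.0987 + 0.47438)/3 = 0.65482
Therefore the season-average crop coefficient = 0.65482.


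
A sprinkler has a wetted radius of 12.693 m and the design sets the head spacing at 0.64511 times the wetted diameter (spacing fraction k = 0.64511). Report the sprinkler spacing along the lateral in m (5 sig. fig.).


Approach: apply the sprinkler spacing rule (spacing as a fraction of wetted diameter), S = k*(2*R).
S = 0.64511 * (2 * 12.693) = 16.377 m
Therefore the sprinkler spacing along the lateral = 16.377 m.


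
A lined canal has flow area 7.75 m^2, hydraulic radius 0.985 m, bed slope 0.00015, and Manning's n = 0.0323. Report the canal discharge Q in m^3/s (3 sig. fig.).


Approach: apply Manning's equation, Q = (1/n)*A*R^(2/3)*S^(1/2).
Q = (1/0.0323) * 7.75 * 0.985^(2/3) * 0.00015^(1/2) = 2.91 m^3/s
Therefore the canal discharge Q = 2.91 m^3/s.


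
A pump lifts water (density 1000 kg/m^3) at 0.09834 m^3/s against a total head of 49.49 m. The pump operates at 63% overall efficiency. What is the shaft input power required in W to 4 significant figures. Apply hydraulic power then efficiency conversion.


Approach: apply hydraulic power then efficiency conversion, P = rho*g*Q*H; P_in = P/eta.
Step 1 — hydraulic power (P = rho*g*Q*H):
  P = 1000 * 9.81 * 0.09834 * 49.49 = 47743.8 W
Step 2 — input power: P_in = P/eta = 47743.8 / 0.63 = 75780 W
Therefore the shaft input power required = 75780 W.


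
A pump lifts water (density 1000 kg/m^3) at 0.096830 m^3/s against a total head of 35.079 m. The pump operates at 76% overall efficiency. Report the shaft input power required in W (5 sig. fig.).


Approach: apply hydraulic power then efficiency conversion, P = rho*g*Q*H; P_in = P/eta.
Step 1 — hydraulic power (P = rho*g*Q*H):
  P = 1000 * 9.81 * 0.096830 * 35.079 = 33321.62 W
Step 2 — input power: P_in = P/eta = 33321.62 / 0.76 = 43844 W
Therefore the shaft input power required = 43844 W.


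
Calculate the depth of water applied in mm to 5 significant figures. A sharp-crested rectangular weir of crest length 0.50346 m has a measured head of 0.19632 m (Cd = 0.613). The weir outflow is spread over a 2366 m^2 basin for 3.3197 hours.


Approach: apply the rectangular weir equation with a volume-to-depth conversion, Q = (2/3)*Cd*L*sqrt(2g)*H^1.5; d = Q*t/A * 1000.
Step 1 — weir discharge:
  Q = (2/3)*0.613*0.50346*sqrt(2*9.81)*0.19632^1.5 = 0.07927395 m^3/s
Step 2 — volume: V = 0.07927395 * 3.3197*3600 = 947.3967 m^3
Step 3 — depth: d = V/A * 1000 = 947.3967/2366 * 1000 = 400.42 mm
Therefore the depth of water applied = 400.42 mm.


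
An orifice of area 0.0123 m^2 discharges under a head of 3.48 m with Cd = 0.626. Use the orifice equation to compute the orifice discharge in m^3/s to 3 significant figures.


Approach: apply the orifice equation, Q = Cd*A*sqrt(2*g*h).
Q = 0.626 * 0.0123 * sqrt(2*9.81*3.48) = 0.0636 m^3/s
Therefore the orifice discharge = 0.0636 m^3/s.


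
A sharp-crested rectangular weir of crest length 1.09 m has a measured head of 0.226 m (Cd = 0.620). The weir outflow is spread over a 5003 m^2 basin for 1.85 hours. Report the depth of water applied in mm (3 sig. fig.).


Approach: apply the rectangular weir equation with a volume-to-depth conversion, Q = (2/3)*Cd*L*sqrt(2g)*H^1.5; d = Q*t/A * 1000.
Step 1 — weir discharge:
  Q = (2/3)*0.620*1.09*sqrt(2*9.81)*0.226^1.5 = 0.21441 m^3/s
Step 2 — volume: V = 0.21441 * 1.85*3600 = 1428.0 m^3
Step 3 — depth: d = V/A * 1000 = 1428.0/5003 * 1000 = 285 mm
Therefore the depth of water applied = 285 mm.


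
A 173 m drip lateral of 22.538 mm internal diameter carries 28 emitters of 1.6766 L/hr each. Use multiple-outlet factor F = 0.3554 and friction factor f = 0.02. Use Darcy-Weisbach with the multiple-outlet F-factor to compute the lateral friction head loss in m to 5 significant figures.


Approach: apply Darcy-Weisbach with the multiple-outlet F-factor, Q = n*q/(3600*1000) m^3/s; v = Q/A; hf = F*f*(L/D)*(v^2/(2g)).
Q = 28*1.6766/(3600*1000) = 1.304022e-05 m^3/s
A = pi*(22.538e-3/2)^2 = 3.989520e-04 m^2, so v = Q/A = 0.03268619 m/s
hf = 0.3554*0.02*(173/0.022538)*(0.03268619^2/(2*9.81)) = 0.0029710 m
Therefore the lateral friction head loss = 0.0029710 m.


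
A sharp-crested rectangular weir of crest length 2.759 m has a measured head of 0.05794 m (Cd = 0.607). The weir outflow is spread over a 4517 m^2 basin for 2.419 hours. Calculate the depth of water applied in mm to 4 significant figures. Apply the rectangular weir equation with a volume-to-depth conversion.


Approach: apply the rectangular weir equation with a volume-to-depth conversion, Q = (2/3)*Cd*L*sqrt(2g)*H^1.5; d = Q*t/A * 1000.
Step 1 — weir discharge:
  Q = (2/3)*0.607*2.759*sqrt(2*9.81)*0.05794^1.5 = 0.0689710 m^3/s
Step 2 — volume: V = 0.0689710 * 2.419*3600 = 600.627 m^3
Step 3 — depth: d = V/A * 1000 = 600.627/4517 * 1000 = 133.0 mm
Therefore the depth of water applied = 133.0 mm.


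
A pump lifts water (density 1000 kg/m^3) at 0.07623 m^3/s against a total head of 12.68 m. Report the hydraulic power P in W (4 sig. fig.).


Approach: apply the hydraulic power relation, P = rho*g*Q*H.
P = 1000 * 9.81 * 0.07623 * 12.68 = 9482 W
Therefore the hydraulic power P = 9482 W.


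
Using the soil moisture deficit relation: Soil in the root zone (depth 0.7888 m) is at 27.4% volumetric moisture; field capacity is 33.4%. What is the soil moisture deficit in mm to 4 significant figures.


Approach: apply the soil moisture deficit relation, SMD = (FC - theta)/100 * depth * 1000.
SMD = (33.4 - 27.4)/100 * 0.7888 * 1000 = 47.33 mm
Therefore the soil moisture deficit = 47.33 mm.


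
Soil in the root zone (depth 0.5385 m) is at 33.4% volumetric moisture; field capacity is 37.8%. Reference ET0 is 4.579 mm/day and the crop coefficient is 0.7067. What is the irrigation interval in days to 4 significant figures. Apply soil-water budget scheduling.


Approach: apply soil-water budget scheduling, SMD = (FC-theta)/100*depth*1000; ETc = ET0*Kc; interval = SMD/ETc.
Step 1 — soil moisture deficit:
  SMD = (37.8 - 33.4)/100 * 0.5385 * 1000 = 23.6940 mm
Step 2 — daily crop ET (ETc = ET0*Kc):
  ETc = 4.579 * 0.7067 = 3.23598 mm/day
Step 3 — irrigation interval (SMD/ETc):
  interval = 23.6940 / 3.23598 = 7.322 days
Therefore the irrigation interval = 7.322 days.


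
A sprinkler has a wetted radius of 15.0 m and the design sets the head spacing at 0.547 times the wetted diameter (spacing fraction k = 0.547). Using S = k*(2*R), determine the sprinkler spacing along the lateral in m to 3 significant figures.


S = 0.547 * (2 * 15.0) = 16.4 m
Therefore the sprinkler spacing along the lateral = 16.4 m.


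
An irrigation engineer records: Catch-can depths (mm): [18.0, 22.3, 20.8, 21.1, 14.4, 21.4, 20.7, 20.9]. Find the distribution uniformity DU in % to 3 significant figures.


Approach: apply the low-quarter distribution uniformity, DU = (mean of lowest quarter of readings / overall mean)*100.
sorted lowest 2 of 8: [14.4, 18.0] -> mean = 16.200 mm
overall mean = 19.950 mm
DU = (16.200/19.950)*100 = 81.2 %
Therefore the distribution uniformity DU = 81.2 %.


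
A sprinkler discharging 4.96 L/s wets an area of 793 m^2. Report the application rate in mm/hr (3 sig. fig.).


Approach: apply the application rate relation, rate = (Q/A)*3600.
rate = (4.96 / 793) * 3600 = 22.5 mm/hr
Therefore the application rate = 22.5 mm/hr.


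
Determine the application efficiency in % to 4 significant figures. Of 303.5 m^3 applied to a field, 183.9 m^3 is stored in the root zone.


Approach: apply the application efficiency ratio, Ea = (stored/applied)*100.
Ea = (183.9/303.5)*100 = 60.59 %
Therefore the application efficiency = 60.59 %.


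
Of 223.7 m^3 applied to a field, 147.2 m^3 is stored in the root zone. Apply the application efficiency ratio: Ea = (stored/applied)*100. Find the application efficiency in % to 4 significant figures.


Ea = (147.2/223.7)*100 = 65.80 %
Therefore the application efficiency = 65.80 %.
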